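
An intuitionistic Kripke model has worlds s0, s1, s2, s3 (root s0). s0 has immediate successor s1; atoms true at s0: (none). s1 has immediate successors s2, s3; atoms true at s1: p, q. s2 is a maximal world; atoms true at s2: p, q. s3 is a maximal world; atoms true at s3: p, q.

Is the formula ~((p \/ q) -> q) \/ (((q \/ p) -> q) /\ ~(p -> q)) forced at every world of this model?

No

Not every world: s0 ||-/- ~((p \/ q) -> q) \/ (((q \/ p) -> q) /\ ~(p -> q)).
s0 ||-/- ~((p \/ q) -> q) \/ (((q \/ p) -> q) /\ ~(p -> q)): neither disjunct is forced at s0.
s0 ||-/- ~((p \/ q) -> q) since s0 is accessible from s0 and s0 ||- (p \/ q) -> q.
s0 ||- (p \/ q) -> q: every world accessible from s0 that forces p \/ q (namely s1, s2, s3) also forces q.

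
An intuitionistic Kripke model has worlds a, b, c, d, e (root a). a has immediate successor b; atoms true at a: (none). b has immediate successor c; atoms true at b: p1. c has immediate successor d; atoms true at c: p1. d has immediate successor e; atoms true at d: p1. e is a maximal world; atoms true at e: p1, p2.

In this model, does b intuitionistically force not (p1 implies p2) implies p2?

Yes

b forces not (p1 implies p2) implies p2 vacuously: no world accessible from b forces the antecedent not (p1 implies p2).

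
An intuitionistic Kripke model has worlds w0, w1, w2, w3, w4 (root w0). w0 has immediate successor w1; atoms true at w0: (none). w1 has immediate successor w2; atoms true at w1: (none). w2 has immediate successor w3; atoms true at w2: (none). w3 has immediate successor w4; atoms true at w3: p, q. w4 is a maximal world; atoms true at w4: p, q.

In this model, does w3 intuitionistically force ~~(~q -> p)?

w3 ||- ~~(~q -> p): no world accessible from w3 forces ~(~q -> p).

Yes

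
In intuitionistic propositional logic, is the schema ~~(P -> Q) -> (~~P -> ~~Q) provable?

Yes

This is the distribution of double negation over implication, which is intuitionistically derivable.
Assume ~~(P -> Q) and ~~P; suppose ~Q. Then P -> Q would give ~P (by contraposition), contradicting ~~P; so ~(P -> Q), contradicting ~~(P -> Q). Hence ~~Q.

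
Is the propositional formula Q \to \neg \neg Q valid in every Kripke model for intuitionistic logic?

Yes

This is double-negation introduction, which is intuitionistically derivable.
If a world forces Q then every accessible world forces Q (persistence), so none forces \neg Q; hence \neg \neg Q.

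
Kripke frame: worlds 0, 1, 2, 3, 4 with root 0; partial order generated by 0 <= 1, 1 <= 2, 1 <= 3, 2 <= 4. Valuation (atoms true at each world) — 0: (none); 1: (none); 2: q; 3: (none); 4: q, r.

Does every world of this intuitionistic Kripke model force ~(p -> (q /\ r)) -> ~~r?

Yes

0 ||- ~(p -> (q /\ r)) -> ~~r vacuously: no world accessible from 0 forces the antecedent ~(p -> (q /\ r)).
Since the root 0 forces ~(p -> (q /\ r)) -> ~~r and forcing is persistent (monotone upward), every world forces it.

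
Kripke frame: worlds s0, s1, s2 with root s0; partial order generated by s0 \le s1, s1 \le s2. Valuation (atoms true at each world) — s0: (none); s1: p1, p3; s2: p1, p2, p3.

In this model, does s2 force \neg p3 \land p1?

No

s2 \nVdash \neg p3 \land p1 since s2 fails \neg p3.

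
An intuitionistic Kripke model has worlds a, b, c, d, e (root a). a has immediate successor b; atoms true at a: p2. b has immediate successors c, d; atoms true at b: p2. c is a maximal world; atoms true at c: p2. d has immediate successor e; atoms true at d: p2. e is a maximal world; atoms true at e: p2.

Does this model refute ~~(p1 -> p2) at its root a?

No

a ||- ~~(p1 -> p2): no world accessible from a forces ~(p1 -> p2).
So the root a forces ~~(p1 -> p2); the model is not a countermodel.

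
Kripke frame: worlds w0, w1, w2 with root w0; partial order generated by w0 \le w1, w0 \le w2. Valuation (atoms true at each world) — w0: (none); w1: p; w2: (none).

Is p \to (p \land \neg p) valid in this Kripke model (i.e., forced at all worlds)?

Not every world: w0 \nVdash p \to (p \land \neg p).
w0 \nVdash p \to (p \land \neg p): at the accessible world w1, w1 \Vdash p but w1 \nVdash p \land \neg p.
w1 \nVdash p \land \neg p since w1 fails \neg p.

No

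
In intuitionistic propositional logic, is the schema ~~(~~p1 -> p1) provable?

Yes

This is the double negation of double-negation elimination, which is intuitionistically derivable.
By Glivenko's theorem the double negation of any classical propositional tautology is intuitionistically provable; ~~p1 -> p1 is classically a tautology.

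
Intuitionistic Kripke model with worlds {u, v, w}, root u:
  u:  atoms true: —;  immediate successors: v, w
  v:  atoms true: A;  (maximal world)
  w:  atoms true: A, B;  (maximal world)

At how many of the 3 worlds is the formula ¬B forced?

1

u: does not force it — u ⊮ ¬B since w is accessible from u and w ⊩ B.
v: forces it.
w: does not force it.
Worlds forcing the formula: {v}.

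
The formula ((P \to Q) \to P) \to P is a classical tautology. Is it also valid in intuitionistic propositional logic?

No

This is Peirce's law, which is not intuitionistically valid.
A Kripke countermodel: worlds s0, s1; order generated by s0 \le s1; atoms true at each world — s0:{}; s1:{P}.
s0 \nVdash ((P \to Q) \to P) \to P: already at s0 itself, s0 \Vdash (P \to Q) \to P but s0 \nVdash P.
s0 lacks atom P, so s0 \nVdash P.
So the root s0 does not force the formula.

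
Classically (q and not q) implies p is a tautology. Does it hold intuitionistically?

Yes

This is an instance of ex falso quodlibet, which is intuitionistically derivable.
No world can force both q and not q, so the antecedent q and not q is never forced and the implication holds vacuously at every world.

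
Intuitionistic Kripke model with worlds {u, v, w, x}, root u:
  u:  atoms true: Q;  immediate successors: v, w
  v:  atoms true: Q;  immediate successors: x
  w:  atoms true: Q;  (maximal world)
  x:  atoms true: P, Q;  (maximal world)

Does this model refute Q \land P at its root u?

u \nVdash Q \land P since u fails P.
So the root u does not force Q \land P; the model is a countermodel.

Yes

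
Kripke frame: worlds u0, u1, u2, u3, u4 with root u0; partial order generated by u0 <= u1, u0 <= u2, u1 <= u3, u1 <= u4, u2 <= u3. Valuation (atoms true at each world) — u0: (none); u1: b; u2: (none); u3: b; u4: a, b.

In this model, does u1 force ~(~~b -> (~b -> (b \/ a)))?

No

u1 ||-/- ~(~~b -> (~b -> (b \/ a))) since u1 is accessible from u1 and u1 ||- ~~b -> (~b -> (b \/ a)).
u1 ||- ~~b -> (~b -> (b \/ a)): every world accessible from u1 that forces ~~b (namely u1, u3, u4) also forces ~b -> (b \/ a).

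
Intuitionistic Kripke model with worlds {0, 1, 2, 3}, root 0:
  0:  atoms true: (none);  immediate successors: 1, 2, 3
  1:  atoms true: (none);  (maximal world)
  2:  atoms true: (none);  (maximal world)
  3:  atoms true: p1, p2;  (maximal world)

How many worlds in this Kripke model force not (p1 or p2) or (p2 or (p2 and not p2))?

0: does not force it — 0 does not force not (p1 or p2) or (p2 or (p2 and not p2)): neither disjunct is forced at 0.
1: forces it.
2: forces it.
3: forces it.
Worlds forcing the formula: {1, 2, 3}.

3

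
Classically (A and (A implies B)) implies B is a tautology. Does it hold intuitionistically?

This is modus ponens in implicational form, which is intuitionistically derivable.
If a world forces A and A implies B, then applying the implication at that world (which is accessible from itself) gives B.

Yes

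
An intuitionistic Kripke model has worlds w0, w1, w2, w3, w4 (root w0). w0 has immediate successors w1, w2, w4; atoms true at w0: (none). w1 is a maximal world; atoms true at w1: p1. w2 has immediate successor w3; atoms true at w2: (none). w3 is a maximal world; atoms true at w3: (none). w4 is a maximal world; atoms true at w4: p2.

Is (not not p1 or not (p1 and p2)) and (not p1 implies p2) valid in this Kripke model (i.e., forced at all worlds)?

No

Not every world: w0 does not force (not not p1 or not (p1 and p2)) and (not p1 implies p2).
w0 does not force (not not p1 or not (p1 and p2)) and (not p1 implies p2) since w0 fails not p1 implies p2.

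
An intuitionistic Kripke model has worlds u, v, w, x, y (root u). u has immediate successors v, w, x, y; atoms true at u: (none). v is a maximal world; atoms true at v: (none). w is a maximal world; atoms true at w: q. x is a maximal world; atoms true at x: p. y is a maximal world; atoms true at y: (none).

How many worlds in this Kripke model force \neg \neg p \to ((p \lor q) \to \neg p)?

3

u: does not force it — u \nVdash \neg \neg p \to ((p \lor q) \to \neg p): at the accessible world x, x \Vdash \neg \neg p but x \nVdash (p \lor q) \to \neg p.
v: forces it.
w: forces it.
x: does not force it — x \nVdash \neg \neg p \to ((p \lor q) \to \neg p): already at x itself, x \Vdash \neg \neg p but x \nVdash (p \lor q) \to \neg p.
y: forces it.
Worlds forcing the formula: {v, w, y}.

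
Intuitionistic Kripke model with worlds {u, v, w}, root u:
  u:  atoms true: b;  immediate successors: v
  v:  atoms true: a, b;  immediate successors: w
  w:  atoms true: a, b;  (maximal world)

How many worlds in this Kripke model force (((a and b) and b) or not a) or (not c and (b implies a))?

u: does not force it — u does not force (((a and b) and b) or not a) or (not c and (b implies a)): neither disjunct is forced at u.
v: forces it.
w: forces it.
Worlds forcing the formula: {v, w}.

2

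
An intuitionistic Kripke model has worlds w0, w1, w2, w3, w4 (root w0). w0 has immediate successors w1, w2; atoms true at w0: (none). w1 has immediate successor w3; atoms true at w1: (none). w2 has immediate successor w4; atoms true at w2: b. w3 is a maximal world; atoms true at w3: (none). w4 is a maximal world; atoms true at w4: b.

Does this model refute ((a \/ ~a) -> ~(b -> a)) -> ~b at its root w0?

Yes

w0 ||-/- ((a \/ ~a) -> ~(b -> a)) -> ~b: at the accessible world w2, w2 ||- (a \/ ~a) -> ~(b -> a) but w2 ||-/- ~b.
w2 ||-/- ~b since w2 is accessible from w2 and w2 ||- b.
So the root w0 does not force ((a \/ ~a) -> ~(b -> a)) -> ~b; the model is a countermodel.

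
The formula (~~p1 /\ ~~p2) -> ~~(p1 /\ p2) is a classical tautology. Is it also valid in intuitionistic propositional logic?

Yes

This is the distribution of double negation over conjunction, which is intuitionistically derivable.
Assume ~~p1, ~~p2, and ~(p1 /\ p2). From p1 we'd get ~p2 (since p1 /\ p2 is refuted), contradicting ~~p2; so ~p1, contradicting ~~p1.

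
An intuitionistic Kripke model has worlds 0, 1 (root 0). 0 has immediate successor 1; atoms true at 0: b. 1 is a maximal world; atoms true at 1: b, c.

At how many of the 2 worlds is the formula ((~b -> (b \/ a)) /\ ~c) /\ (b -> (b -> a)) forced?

0: does not force it — 0 ||-/- ((~b -> (b \/ a)) /\ ~c) /\ (b -> (b -> a)) since 0 fails (~b -> (b \/ a)) /\ ~c.
1: does not force it.
Worlds forcing the formula: { }.

0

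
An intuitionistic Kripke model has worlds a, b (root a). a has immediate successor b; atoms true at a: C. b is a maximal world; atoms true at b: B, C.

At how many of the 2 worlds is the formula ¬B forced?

0

a: does not force it — a ⊮ ¬B since b is accessible from a and b ⊩ B.
b: does not force it.
Worlds forcing the formula: { }.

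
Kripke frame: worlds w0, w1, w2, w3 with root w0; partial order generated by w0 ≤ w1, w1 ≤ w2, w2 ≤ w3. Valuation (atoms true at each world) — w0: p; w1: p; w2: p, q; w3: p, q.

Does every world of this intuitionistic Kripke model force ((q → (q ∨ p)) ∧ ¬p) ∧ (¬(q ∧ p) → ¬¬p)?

No

Not every world: w0 ⊮ ((q → (q ∨ p)) ∧ ¬p) ∧ (¬(q ∧ p) → ¬¬p).
w0 ⊮ ((q → (q ∨ p)) ∧ ¬p) ∧ (¬(q ∧ p) → ¬¬p) since w0 fails (q → (q ∨ p)) ∧ ¬p.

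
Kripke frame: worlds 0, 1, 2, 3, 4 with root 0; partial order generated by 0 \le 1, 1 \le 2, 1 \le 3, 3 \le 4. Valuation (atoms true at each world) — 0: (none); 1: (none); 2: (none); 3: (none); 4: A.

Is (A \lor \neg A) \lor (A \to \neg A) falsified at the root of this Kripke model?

Yes

0 \nVdash (A \lor \neg A) \lor (A \to \neg A): neither disjunct is forced at 0.
0 \nVdash A \lor \neg A: neither disjunct is forced at 0.
0 lacks atom A, so 0 \nVdash A.
So the root 0 does not force (A \lor \neg A) \lor (A \to \neg A); the model is a countermodel.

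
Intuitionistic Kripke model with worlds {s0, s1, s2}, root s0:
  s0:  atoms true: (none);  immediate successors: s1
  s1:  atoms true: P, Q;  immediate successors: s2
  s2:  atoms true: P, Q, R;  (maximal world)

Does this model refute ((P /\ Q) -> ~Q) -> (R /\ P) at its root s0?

No

s0 ||- ((P /\ Q) -> ~Q) -> (R /\ P) vacuously: no world accessible from s0 forces the antecedent (P /\ Q) -> ~Q.
So the root s0 forces ((P /\ Q) -> ~Q) -> (R /\ P); the model is not a countermodel.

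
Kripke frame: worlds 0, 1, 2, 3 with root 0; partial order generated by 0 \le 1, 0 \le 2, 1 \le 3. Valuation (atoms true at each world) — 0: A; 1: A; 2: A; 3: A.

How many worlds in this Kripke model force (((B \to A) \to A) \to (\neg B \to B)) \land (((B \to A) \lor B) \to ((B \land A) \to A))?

0: does not force it — 0 \nVdash (((B \to A) \to A) \to (\neg B \to B)) \land (((B \to A) \lor B) \to ((B \land A) \to A)) since 0 fails ((B \to A) \to A) \to (\neg B \to B).
1: does not force it — 1 \nVdash (((B \to A) \to A) \to (\neg B \to B)) \land (((B \to A) \lor B) \to ((B \land A) \to A)) since 1 fails ((B \to A) \to A) \to (\neg B \to B).
2: does not force it — 2 \nVdash (((B \to A) \to A) \to (\neg B \to B)) \land (((B \to A) \lor B) \to ((B \land A) \to A)) since 2 fails ((B \to A) \to A) \to (\neg B \to B).
3: does not force it.
Worlds forcing the formula: { }.

0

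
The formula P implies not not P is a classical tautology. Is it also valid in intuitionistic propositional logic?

This is double-negation introduction, which is intuitionistically derivable.
If a world forces P then every accessible world forces P (persistence), so none forces not P; hence not not P.

Yes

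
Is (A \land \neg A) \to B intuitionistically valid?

This is an instance of ex falso quodlibet, which is intuitionistically derivable.
No world can force both A and \neg A, so the antecedent A \land \neg A is never forced and the implication holds vacuously at every world.

Yes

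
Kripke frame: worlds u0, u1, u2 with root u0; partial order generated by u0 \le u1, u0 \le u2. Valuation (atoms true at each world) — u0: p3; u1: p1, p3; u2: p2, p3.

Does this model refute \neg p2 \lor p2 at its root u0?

Yes

u0 \nVdash \neg p2 \lor p2: neither disjunct is forced at u0.
u0 \nVdash \neg p2 since u2 is accessible from u0 and u2 \Vdash p2.
So the root u0 does not force \neg p2 \lor p2; the model is a countermodel.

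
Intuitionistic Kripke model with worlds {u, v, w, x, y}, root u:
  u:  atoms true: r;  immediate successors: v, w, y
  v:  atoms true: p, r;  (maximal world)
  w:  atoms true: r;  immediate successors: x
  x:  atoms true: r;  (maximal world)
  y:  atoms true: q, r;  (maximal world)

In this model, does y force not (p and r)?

y forces not (p and r): no world accessible from y forces p and r.

Yes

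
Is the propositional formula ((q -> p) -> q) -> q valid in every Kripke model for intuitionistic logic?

This is Peirce's law, which is not intuitionistically valid.
A Kripke countermodel: worlds a, b; order generated by a <= b; atoms true at each world — a:{}; b:{q}.
a ||-/- ((q -> p) -> q) -> q: already at a itself, a ||- (q -> p) -> q but a ||-/- q.
a lacks atom q, so a ||-/- q.
So the root a does not force the formula.

No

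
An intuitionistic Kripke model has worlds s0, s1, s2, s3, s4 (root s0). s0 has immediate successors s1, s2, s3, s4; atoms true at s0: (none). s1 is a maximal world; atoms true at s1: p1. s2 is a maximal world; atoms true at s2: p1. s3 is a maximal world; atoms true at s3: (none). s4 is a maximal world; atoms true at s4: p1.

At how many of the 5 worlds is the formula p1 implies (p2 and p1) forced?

1

s0: does not force it — s0 does not force p1 implies (p2 and p1): at the accessible world s1, s1 forces p1 but s1 does not force p2 and p1.
s1: does not force it — s1 does not force p1 implies (p2 and p1): already at s1 itself, s1 forces p1 but s1 does not force p2 and p1.
s2: does not force it — s2 does not force p1 implies (p2 and p1): already at s2 itself, s2 forces p1 but s2 does not force p2 and p1.
s3: forces it.
s4: does not force it.
Worlds forcing the formula: {s3}.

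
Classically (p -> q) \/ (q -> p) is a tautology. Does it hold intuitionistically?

This is the Gödel–Dummett linearity axiom, which is not intuitionistically valid.
A Kripke countermodel: worlds u0, u1, u2; order generated by u0 <= u1, u0 <= u2; atoms true at each world — u0:{}; u1:{p}; u2:{q}.
u0 ||-/- (p -> q) \/ (q -> p): neither disjunct is forced at u0.
u0 ||-/- p -> q: at the accessible world u1, u1 ||- p but u1 ||-/- q.
u1 lacks atom q, so u1 ||-/- q.
So the root u0 does not force the formula.

No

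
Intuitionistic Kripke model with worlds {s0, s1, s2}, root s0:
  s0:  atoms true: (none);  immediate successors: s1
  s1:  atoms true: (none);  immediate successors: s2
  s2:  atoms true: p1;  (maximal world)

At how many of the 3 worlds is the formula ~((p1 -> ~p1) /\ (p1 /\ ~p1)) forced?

s0: forces it.
s1: forces it.
s2: forces it.
Worlds forcing the formula: {s0, s1, s2}.

3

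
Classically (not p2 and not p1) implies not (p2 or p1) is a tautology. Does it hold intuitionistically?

This is a constructively valid De Morgan direction (conjunction of negations to negated disjunction), which is intuitionistically derivable.
If both not p2 and not p1 hold at a world, no accessible world forces p2 or forces p1, so none forces p2 or p1.

Yes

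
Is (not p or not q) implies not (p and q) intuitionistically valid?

Yes

This is a constructively valid De Morgan direction (disjunction of negations to negated conjunction), which is intuitionistically derivable.
If not p holds at a world then no accessible world forces p, hence none forces p and q; likewise for not q.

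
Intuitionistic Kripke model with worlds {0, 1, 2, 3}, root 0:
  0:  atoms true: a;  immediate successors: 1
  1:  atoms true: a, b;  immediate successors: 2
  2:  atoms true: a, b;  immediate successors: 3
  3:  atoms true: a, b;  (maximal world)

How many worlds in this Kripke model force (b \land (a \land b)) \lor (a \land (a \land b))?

3

0: does not force it — 0 \nVdash (b \land (a \land b)) \lor (a \land (a \land b)): neither disjunct is forced at 0.
1: forces it.
2: forces it.
3: forces it.
Worlds forcing the formula: {1, 2, 3}.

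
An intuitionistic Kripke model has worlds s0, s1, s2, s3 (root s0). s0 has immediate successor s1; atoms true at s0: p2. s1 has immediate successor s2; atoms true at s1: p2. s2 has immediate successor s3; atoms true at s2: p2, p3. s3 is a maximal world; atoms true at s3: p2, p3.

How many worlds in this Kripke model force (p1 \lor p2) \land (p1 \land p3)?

0

s0: does not force it — s0 \nVdash (p1 \lor p2) \land (p1 \land p3) since s0 fails p1 \land p3.
s1: does not force it — s1 \nVdash (p1 \lor p2) \land (p1 \land p3) since s1 fails p1 \land p3.
s2: does not force it.
s3: does not force it.
Worlds forcing the formula: { }.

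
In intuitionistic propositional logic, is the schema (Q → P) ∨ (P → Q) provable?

This is the Gödel–Dummett linearity axiom, which is not intuitionistically valid.
A Kripke countermodel: worlds u, v, w; order generated by u ≤ v, u ≤ w; atoms true at each world — u:{}; v:{Q}; w:{P}.
u ⊮ (Q → P) ∨ (P → Q): neither disjunct is forced at u.
u ⊮ Q → P: at the accessible world v, v ⊩ Q but v ⊮ P.
v lacks atom P, so v ⊮ P.
So the root u does not force the formula.

No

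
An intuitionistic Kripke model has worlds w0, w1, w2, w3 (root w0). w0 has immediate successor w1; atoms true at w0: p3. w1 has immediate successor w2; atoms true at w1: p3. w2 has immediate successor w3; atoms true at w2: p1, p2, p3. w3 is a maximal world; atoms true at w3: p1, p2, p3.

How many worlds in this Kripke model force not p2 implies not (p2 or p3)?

w0: forces it.
w1: forces it.
w2: forces it.
w3: forces it.
Worlds forcing the formula: {w0, w1, w2, w3}.

4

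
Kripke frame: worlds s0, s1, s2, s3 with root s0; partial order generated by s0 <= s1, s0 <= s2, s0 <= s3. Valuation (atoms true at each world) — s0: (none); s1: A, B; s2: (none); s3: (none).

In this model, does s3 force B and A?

No

s3 does not force B and A since s3 fails B.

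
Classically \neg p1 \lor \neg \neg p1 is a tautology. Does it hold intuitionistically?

This is the weak law of excluded middle, which is not intuitionistically valid.
A Kripke countermodel: worlds u0, u1, u2; order generated by u0 \le u1, u0 \le u2; atoms true at each world — u0:{}; u1:{p1}; u2:{}.
u0 \nVdash \neg p1 \lor \neg \neg p1: neither disjunct is forced at u0.
u0 \nVdash \neg p1 since u1 is accessible from u0 and u1 \Vdash p1.
So the root u0 does not force the formula.

No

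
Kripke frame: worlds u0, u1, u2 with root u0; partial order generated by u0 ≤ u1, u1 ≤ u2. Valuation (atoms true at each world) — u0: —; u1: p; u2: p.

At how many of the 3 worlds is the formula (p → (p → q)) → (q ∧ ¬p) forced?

3

u0: forces it.
u1: forces it.
u2: forces it.
Worlds forcing the formula: {u0, u1, u2}.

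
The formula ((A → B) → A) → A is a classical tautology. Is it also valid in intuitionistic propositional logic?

This is Peirce's law, which is not intuitionistically valid.
A Kripke countermodel: worlds u, v; order generated by u ≤ v; atoms true at each world — u:{}; v:{A}.
u ⊮ ((A → B) → A) → A: already at u itself, u ⊩ (A → B) → A but u ⊮ A.
u lacks atom A, so u ⊮ A.
So the root u does not force the formula.

No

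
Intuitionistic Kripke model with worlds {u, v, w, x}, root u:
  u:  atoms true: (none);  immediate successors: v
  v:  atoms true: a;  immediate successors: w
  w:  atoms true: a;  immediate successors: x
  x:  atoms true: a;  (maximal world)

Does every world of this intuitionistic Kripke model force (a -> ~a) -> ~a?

u ||- (a -> ~a) -> ~a vacuously: no world accessible from u forces the antecedent a -> ~a.
Since the root u forces (a -> ~a) -> ~a and forcing is persistent (monotone upward), every world forces it.

Yes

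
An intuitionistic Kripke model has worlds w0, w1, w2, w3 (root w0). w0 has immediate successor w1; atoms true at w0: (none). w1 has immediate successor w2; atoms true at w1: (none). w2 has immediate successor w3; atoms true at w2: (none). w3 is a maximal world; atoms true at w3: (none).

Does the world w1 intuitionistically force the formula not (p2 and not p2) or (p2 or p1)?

w1 forces not (p2 and not p2) or (p2 or p1) via the disjunct not (p2 and not p2).

Yes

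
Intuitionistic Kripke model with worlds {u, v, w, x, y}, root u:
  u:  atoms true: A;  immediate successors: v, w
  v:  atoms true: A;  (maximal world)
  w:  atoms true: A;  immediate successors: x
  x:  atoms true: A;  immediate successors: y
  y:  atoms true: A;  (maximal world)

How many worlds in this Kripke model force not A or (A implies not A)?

u: does not force it — u does not force not A or (A implies not A): neither disjunct is forced at u.
v: does not force it — v does not force not A or (A implies not A): neither disjunct is forced at v.
w: does not force it.
x: does not force it.
y: does not force it.
Worlds forcing the formula: { }.

0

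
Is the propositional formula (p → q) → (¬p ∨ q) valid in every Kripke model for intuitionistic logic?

This is the material-implication-as-disjunction principle, which is not intuitionistically valid.
A Kripke countermodel: worlds s0, s1; order generated by s0 ≤ s1; atoms true at each world — s0:{}; s1:{p,q}.
s0 ⊮ (p → q) → (¬p ∨ q): already at s0 itself, s0 ⊩ p → q but s0 ⊮ ¬p ∨ q.
s0 ⊮ ¬p ∨ q: neither disjunct is forced at s0.
s0 ⊮ ¬p since s1 is accessible from s0 and s1 ⊩ p.
So the root s0 does not force the formula.

No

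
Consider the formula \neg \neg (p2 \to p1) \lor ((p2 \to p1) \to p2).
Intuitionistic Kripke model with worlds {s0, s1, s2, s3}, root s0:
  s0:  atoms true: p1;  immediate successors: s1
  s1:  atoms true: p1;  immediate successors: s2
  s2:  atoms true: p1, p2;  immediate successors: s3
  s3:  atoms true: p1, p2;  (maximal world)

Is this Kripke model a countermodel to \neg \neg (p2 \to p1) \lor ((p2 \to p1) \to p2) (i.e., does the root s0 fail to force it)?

No

s0 \Vdash \neg \neg (p2 \to p1) \lor ((p2 \to p1) \to p2) via the disjunct \neg \neg (p2 \to p1).
So the root s0 forces \neg \neg (p2 \to p1) \lor ((p2 \to p1) \to p2); the model is not a countermodel.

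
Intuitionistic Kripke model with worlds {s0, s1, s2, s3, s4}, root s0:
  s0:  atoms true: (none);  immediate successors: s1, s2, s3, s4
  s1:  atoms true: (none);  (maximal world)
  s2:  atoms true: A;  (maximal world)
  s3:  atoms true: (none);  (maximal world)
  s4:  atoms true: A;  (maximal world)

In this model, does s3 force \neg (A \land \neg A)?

s3 \Vdash \neg (A \land \neg A): no world accessible from s3 forces A \land \neg A.

Yes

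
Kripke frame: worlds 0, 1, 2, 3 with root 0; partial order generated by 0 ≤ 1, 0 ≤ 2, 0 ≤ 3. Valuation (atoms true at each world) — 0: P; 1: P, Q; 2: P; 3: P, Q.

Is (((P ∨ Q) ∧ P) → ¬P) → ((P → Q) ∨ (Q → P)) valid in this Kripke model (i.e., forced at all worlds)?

0 ⊩ (((P ∨ Q) ∧ P) → ¬P) → ((P → Q) ∨ (Q → P)) vacuously: no world accessible from 0 forces the antecedent ((P ∨ Q) ∧ P) → ¬P.
Since the root 0 forces (((P ∨ Q) ∧ P) → ¬P) → ((P → Q) ∨ (Q → P)) and forcing is persistent (monotone upward), every world forces it.

Yes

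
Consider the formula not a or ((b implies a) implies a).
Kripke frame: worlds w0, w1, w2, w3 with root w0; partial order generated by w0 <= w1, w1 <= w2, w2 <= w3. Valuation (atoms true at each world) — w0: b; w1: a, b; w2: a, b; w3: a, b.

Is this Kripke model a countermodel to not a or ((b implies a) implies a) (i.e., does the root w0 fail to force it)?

No

w0 forces not a or ((b implies a) implies a) via the disjunct (b implies a) implies a.
So the root w0 forces not a or ((b implies a) implies a); the model is not a countermodel.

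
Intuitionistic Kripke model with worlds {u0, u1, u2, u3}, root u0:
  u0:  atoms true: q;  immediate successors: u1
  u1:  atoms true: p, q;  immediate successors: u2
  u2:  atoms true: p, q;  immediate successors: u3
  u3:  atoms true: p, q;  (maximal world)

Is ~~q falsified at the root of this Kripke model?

No

u0 ||- ~~q: no world accessible from u0 forces ~q.
So the root u0 forces ~~q; the model is not a countermodel.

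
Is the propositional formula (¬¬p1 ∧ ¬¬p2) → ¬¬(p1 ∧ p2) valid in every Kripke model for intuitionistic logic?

This is the distribution of double negation over conjunction, which is intuitionistically derivable.
Assume ¬¬p1, ¬¬p2, and ¬(p1 ∧ p2). From p1 we'd get ¬p2 (since p1 ∧ p2 is refuted), contradicting ¬¬p2; so ¬p1, contradicting ¬¬p1.

Yes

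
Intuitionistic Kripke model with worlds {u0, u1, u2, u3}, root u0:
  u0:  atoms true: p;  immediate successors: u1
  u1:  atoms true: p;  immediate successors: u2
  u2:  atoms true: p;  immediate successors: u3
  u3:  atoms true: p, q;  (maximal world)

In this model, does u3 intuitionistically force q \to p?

Yes

u3 \Vdash q \to p: every world accessible from u3 that forces q (namely u3) also forces p.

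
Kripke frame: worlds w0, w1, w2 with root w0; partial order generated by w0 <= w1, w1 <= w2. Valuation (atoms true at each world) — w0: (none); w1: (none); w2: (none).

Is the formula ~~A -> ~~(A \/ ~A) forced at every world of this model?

w0 ||- ~~A -> ~~(A \/ ~A) vacuously: no world accessible from w0 forces the antecedent ~~A.
Since the root w0 forces ~~A -> ~~(A \/ ~A) and forcing is persistent (monotone upward), every world forces it.

Yes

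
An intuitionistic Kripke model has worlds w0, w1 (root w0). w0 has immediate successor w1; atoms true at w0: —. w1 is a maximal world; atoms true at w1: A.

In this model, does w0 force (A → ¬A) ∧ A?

w0 ⊮ (A → ¬A) ∧ A since w0 fails A → ¬A.

No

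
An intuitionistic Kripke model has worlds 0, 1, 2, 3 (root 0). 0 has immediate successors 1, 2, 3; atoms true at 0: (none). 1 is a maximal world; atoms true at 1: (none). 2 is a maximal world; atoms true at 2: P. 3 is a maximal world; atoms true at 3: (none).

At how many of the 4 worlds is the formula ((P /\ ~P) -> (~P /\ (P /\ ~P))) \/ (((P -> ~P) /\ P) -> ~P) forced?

4

0: forces it.
1: forces it.
2: forces it.
3: forces it.
Worlds forcing the formula: {0, 1, 2, 3}.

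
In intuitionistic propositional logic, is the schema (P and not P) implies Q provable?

Yes

This is an instance of ex falso quodlibet, which is intuitionistically derivable.
No world can force both P and not P, so the antecedent P and not P is never forced and the implication holds vacuously at every world.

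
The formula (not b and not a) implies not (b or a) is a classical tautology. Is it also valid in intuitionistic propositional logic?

This is a constructively valid De Morgan direction (conjunction of negations to negated disjunction), which is intuitionistically derivable.
If both not b and not a hold at a world, no accessible world forces b or forces a, so none forces b or a.

Yes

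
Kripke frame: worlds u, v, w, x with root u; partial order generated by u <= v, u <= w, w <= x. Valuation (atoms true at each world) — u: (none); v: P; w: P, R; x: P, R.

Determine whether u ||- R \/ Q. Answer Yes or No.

u ||-/- R \/ Q: neither disjunct is forced at u.
u lacks atom R, so u ||-/- R.

No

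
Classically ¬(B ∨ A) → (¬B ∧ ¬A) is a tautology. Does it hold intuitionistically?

This is a constructively valid De Morgan direction (negated disjunction to conjunction of negations), which is intuitionistically derivable.
From ¬(B ∨ A): if B held then B ∨ A would, contradiction — so ¬B; similarly ¬A.

Yes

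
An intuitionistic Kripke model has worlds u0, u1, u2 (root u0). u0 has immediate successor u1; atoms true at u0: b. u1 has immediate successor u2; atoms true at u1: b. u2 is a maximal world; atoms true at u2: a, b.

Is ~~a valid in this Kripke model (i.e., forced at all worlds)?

u0 ||- ~~a: no world accessible from u0 forces ~a.
Since the root u0 forces ~~a and forcing is persistent (monotone upward), every world forces it.

Yes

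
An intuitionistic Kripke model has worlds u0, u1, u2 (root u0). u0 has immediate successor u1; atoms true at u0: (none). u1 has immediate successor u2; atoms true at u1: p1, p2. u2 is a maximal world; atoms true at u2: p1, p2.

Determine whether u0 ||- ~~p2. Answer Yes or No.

u0 ||- ~~p2: no world accessible from u0 forces ~p2.

Yes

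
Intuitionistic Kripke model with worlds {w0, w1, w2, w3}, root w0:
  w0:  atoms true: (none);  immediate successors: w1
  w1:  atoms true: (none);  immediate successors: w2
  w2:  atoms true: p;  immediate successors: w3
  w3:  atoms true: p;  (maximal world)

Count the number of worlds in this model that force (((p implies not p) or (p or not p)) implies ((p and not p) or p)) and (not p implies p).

4

w0: forces it.
w1: forces it.
w2: forces it.
w3: forces it.
Worlds forcing the formula: {w0, w1, w2, w3}.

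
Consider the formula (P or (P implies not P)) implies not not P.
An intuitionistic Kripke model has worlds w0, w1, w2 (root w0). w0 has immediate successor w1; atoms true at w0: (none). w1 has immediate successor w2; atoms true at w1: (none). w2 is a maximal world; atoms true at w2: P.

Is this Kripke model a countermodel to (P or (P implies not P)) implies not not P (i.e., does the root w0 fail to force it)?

No

w0 forces (P or (P implies not P)) implies not not P: every world accessible from w0 that forces P or (P implies not P) (namely w2) also forces not not P.
So the root w0 forces (P or (P implies not P)) implies not not P; the model is not a countermodel.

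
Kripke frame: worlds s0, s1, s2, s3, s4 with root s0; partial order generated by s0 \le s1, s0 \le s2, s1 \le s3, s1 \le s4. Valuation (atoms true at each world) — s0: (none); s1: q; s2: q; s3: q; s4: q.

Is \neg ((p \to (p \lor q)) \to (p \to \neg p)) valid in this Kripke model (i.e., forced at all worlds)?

Not every world: s0 \nVdash \neg ((p \to (p \lor q)) \to (p \to \neg p)).
s0 \nVdash \neg ((p \to (p \lor q)) \to (p \to \neg p)) since s0 is accessible from s0 and s0 \Vdash (p \to (p \lor q)) \to (p \to \neg p).
s0 \Vdash (p \to (p \lor q)) \to (p \to \neg p): every world accessible from s0 that forces p \to (p \lor q) (namely s0, s1, s2, s3, s4) also forces p \to \neg p.

No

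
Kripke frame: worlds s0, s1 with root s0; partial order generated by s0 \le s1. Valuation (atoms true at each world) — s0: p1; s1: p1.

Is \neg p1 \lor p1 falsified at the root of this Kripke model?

No

s0 \Vdash \neg p1 \lor p1 via the disjunct p1.
So the root s0 forces \neg p1 \lor p1; the model is not a countermodel.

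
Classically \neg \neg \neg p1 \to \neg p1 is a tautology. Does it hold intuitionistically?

This is triple-negation reduction, which is intuitionistically derivable.
Assume \neg \neg \neg p1 and suppose p1. Then \neg \neg p1 (double-negation introduction), contradicting \neg \neg \neg p1. So \neg p1.

Yes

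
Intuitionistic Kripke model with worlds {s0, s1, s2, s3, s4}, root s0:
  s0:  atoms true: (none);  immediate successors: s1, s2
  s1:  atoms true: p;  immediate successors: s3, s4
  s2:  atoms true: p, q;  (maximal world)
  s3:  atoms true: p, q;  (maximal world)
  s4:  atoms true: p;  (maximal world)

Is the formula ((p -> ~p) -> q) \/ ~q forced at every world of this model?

s0 ||- ((p -> ~p) -> q) \/ ~q via the disjunct (p -> ~p) -> q.
Since the root s0 forces ((p -> ~p) -> q) \/ ~q and forcing is persistent (monotone upward), every world forces it.

Yes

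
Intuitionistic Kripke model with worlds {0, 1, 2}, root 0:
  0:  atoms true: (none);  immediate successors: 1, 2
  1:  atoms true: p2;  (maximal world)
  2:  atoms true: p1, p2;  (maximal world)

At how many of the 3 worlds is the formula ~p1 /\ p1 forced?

0: does not force it — 0 ||-/- ~p1 /\ p1 since 0 fails ~p1.
1: does not force it.
2: does not force it.
Worlds forcing the formula: { }.

0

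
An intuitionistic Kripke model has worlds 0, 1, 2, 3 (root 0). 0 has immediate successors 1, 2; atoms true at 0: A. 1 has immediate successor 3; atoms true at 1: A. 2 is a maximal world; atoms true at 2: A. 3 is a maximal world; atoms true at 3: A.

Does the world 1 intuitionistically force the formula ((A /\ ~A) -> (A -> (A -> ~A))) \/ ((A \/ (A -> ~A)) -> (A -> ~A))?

Yes

1 ||- ((A /\ ~A) -> (A -> (A -> ~A))) \/ ((A \/ (A -> ~A)) -> (A -> ~A)) via the disjunct (A /\ ~A) -> (A -> (A -> ~A)).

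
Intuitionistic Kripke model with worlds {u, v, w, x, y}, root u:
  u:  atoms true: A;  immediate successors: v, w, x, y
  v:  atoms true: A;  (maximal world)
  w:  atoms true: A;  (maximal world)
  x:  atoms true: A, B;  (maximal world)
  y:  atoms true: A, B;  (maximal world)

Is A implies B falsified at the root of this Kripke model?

u does not force A implies B: already at u itself, u forces A but u does not force B.
u lacks atom B, so u does not force B.
So the root u does not force A implies B; the model is a countermodel.

Yes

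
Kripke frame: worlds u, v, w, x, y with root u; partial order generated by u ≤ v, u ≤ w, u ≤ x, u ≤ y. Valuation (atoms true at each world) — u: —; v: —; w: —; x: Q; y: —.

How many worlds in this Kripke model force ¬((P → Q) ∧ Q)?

u: does not force it — u ⊮ ¬((P → Q) ∧ Q) since x is accessible from u and x ⊩ (P → Q) ∧ Q.
v: forces it.
w: forces it.
x: does not force it — x ⊮ ¬((P → Q) ∧ Q) since x is accessible from x and x ⊩ (P → Q) ∧ Q.
y: forces it.
Worlds forcing the formula: {v, w, y}.

3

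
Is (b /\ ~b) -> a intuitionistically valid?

Yes

This is an instance of ex falso quodlibet, which is intuitionistically derivable.
No world can force both b and ~b, so the antecedent b /\ ~b is never forced and the implication holds vacuously at every world.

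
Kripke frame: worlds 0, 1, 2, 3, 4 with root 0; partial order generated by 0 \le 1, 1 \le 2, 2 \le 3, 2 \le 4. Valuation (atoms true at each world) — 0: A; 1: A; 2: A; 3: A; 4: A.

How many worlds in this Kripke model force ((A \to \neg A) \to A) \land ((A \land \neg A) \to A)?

5

0: forces it.
1: forces it.
2: forces it.
3: forces it.
4: forces it.
Worlds forcing the formula: {0, 1, 2, 3, 4}.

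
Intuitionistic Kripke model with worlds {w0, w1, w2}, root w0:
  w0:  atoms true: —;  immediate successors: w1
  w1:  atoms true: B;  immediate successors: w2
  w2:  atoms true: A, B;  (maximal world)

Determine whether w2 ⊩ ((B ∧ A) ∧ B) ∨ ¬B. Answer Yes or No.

Yes

w2 ⊩ ((B ∧ A) ∧ B) ∨ ¬B via the disjunct (B ∧ A) ∧ B.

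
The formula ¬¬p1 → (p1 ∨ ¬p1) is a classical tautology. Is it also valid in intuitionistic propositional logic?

No

This is a variant of double-negation elimination (deriving excluded middle from double negation), which is not intuitionistically valid.
A Kripke countermodel: worlds 0, 1; order generated by 0 ≤ 1; atoms true at each world — 0:{}; 1:{p1}.
0 ⊮ ¬¬p1 → (p1 ∨ ¬p1): already at 0 itself, 0 ⊩ ¬¬p1 but 0 ⊮ p1 ∨ ¬p1.
0 ⊮ p1 ∨ ¬p1: neither disjunct is forced at 0.
0 lacks atom p1, so 0 ⊮ p1.
So the root 0 does not force the formula.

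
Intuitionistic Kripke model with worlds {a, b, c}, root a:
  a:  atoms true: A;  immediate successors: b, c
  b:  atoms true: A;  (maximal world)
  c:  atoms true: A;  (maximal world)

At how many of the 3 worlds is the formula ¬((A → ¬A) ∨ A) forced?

0

a: does not force it — a ⊮ ¬((A → ¬A) ∨ A) since a is accessible from a and a ⊩ (A → ¬A) ∨ A.
b: does not force it — b ⊮ ¬((A → ¬A) ∨ A) since b is accessible from b and b ⊩ (A → ¬A) ∨ A.
c: does not force it — c ⊮ ¬((A → ¬A) ∨ A) since c is accessible from c and c ⊩ (A → ¬A) ∨ A.
Worlds forcing the formula: { }.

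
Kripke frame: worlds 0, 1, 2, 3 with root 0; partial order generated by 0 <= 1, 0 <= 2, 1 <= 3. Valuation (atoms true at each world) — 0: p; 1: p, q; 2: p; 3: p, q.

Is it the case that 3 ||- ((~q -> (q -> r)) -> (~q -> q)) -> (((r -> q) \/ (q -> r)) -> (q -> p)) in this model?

3 ||- ((~q -> (q -> r)) -> (~q -> q)) -> (((r -> q) \/ (q -> r)) -> (q -> p)): every world accessible from 3 that forces (~q -> (q -> r)) -> (~q -> q) (namely 3) also forces ((r -> q) \/ (q -> r)) -> (q -> p).

Yes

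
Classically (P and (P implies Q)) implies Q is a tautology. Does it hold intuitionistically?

This is modus ponens in implicational form, which is intuitionistically derivable.
If a world forces P and P implies Q, then applying the implication at that world (which is accessible from itself) gives Q.

Yes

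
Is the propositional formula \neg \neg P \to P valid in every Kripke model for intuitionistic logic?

This is double-negation elimination, which is not intuitionistically valid.
A Kripke countermodel: worlds 0, 1; order generated by 0 \le 1; atoms true at each world — 0:{}; 1:{P}.
0 \nVdash \neg \neg P \to P: already at 0 itself, 0 \Vdash \neg \neg P but 0 \nVdash P.
0 lacks atom P, so 0 \nVdash P.
So the root 0 does not force the formula.

No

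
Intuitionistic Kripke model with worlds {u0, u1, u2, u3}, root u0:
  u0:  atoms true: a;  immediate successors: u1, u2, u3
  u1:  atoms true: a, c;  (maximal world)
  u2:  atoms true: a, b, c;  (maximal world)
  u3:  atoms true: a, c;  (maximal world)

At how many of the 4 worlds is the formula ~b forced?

u0: does not force it — u0 ||-/- ~b since u2 is accessible from u0 and u2 ||- b.
u1: forces it.
u2: does not force it — u2 ||-/- ~b since u2 is accessible from u2 and u2 ||- b.
u3: forces it.
Worlds forcing the formula: {u1, u3}.

2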